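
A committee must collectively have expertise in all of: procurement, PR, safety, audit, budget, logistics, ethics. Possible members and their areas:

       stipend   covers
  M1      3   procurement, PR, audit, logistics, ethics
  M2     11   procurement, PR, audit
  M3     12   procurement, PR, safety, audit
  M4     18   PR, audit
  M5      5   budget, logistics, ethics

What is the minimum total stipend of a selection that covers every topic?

17

M3, M5 cover every topic at stipend 12 + 5 = 17.
Any cover uses at least 2 members; among all covering selections none totals below 17.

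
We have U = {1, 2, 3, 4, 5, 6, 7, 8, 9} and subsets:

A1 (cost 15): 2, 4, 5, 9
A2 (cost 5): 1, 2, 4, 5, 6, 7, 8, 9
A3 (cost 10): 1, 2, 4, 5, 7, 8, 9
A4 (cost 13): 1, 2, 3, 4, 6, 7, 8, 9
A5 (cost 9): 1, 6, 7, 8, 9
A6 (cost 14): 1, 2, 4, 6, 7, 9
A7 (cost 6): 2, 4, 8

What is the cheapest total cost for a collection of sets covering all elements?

18

A2, A4 cover every element at cost 5 + 13 = 18.
Any cover uses at least 2 sets; among all covering selections none totals below 18.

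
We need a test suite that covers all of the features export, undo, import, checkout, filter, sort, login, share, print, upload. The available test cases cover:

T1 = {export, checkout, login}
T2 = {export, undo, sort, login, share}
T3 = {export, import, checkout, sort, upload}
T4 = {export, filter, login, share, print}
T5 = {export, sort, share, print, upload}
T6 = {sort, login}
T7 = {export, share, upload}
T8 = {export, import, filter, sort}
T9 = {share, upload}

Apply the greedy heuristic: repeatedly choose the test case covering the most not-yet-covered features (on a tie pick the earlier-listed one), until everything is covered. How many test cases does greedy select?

3

Pick 1: T2 covers 5 new features (export, undo, sort, login, share).
Pick 2: T3 covers 3 new features (import, checkout, upload).
Pick 3: T4 covers 2 new features (filter, print).
Greedy uses 3 test cases.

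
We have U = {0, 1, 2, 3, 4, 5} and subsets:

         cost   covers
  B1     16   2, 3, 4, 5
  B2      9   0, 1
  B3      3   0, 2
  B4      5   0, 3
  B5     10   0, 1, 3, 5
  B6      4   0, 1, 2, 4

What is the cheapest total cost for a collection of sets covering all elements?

14

B5, B6 cover every element at cost 10 + 4 = 14.
Any cover uses at least 2 sets; among all covering selections none totals below 14.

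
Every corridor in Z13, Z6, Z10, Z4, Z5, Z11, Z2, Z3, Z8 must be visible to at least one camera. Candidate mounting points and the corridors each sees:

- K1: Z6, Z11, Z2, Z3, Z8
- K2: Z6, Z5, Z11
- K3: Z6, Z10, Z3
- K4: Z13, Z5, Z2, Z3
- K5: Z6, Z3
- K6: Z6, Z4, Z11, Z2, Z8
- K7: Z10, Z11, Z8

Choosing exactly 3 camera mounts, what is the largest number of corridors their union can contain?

Choosing K3, K4, K6 covers {Z13, Z6, Z10, Z4, Z5, Z11, Z2, Z3, Z8} — 9 corridors.
That is all 9 corridors.

9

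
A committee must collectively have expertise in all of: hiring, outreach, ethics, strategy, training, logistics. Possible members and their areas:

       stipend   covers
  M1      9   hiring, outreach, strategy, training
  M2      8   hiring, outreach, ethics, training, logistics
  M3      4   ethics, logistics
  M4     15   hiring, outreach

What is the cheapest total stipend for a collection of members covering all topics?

M1, M3 cover every topic at stipend 9 + 4 = 13.
Any cover uses at least 2 members; among all covering selections none totals below 13.

13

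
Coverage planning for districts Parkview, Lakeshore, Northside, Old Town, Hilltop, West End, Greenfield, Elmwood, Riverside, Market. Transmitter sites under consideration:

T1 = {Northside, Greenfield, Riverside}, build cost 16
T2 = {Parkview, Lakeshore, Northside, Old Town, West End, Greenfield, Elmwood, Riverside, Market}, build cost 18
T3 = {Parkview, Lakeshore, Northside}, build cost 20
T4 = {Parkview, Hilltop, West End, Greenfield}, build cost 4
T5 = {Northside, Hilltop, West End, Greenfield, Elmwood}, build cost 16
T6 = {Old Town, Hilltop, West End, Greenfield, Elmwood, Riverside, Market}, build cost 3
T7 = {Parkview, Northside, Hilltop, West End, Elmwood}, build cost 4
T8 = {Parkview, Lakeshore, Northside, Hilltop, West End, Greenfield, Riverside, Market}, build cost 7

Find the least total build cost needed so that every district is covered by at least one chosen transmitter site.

T6, T8 cover every district at build cost 3 + 7 = 10.
Any cover uses at least 2 transmitter sites; among all covering selections none totals below 10.
Greedy by coverage-per-build cost would pick T6, T7, T8 for 14 — worse than the optimum 10.

10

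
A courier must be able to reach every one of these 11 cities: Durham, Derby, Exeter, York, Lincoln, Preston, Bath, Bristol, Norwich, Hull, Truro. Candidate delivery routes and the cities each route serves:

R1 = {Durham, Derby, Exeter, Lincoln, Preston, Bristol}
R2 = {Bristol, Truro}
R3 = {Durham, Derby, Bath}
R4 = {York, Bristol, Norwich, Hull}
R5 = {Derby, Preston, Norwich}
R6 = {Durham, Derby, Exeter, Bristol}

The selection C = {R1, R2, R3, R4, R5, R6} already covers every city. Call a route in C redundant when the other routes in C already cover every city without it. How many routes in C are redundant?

2

Drop R1: Lincoln uncovered — not redundant.
Drop R2: Truro uncovered — not redundant.
Drop R3: Bath uncovered — not redundant.
Drop R4: York, Hull uncovered — not redundant.
Drop R5: the rest still cover every city — redundant.
Drop R6: the rest still cover every city — redundant.
2 redundant: R5, R6.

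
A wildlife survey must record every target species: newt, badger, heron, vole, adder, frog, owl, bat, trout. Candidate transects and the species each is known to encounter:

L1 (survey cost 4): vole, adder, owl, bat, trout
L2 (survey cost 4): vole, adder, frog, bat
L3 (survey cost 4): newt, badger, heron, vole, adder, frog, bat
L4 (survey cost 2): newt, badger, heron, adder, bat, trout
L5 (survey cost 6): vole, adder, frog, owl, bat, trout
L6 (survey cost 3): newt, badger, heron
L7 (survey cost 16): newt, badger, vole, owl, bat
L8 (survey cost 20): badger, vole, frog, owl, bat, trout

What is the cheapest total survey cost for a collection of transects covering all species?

L1, L3 cover every species at survey cost 4 + 4 = 8.
Any cover uses at least 2 transects; among all covering selections none totals below 8.

8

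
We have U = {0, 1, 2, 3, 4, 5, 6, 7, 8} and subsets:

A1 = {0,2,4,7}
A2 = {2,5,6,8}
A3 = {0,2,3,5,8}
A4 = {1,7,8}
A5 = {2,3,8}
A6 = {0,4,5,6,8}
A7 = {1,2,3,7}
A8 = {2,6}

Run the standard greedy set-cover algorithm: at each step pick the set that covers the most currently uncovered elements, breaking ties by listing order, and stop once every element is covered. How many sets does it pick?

Pick 1: A3 covers 5 new elements (0, 2, 3, 5, 8).
Pick 2: A1 covers 2 new elements (4, 7).
Pick 3: A2 covers 1 new elements (6).
Pick 4: A4 covers 1 new elements (1).
Greedy uses 4 sets. (The true minimum is 2.)

4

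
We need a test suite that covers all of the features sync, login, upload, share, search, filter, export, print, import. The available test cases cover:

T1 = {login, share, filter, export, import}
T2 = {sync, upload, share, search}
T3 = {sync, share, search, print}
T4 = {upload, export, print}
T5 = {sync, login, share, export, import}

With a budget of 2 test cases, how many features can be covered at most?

Choosing T1, T2 covers {sync, login, upload, share, search, filter, export, import} — 8 features.
No choice of 2 test cases does better; here print is left uncovered.

8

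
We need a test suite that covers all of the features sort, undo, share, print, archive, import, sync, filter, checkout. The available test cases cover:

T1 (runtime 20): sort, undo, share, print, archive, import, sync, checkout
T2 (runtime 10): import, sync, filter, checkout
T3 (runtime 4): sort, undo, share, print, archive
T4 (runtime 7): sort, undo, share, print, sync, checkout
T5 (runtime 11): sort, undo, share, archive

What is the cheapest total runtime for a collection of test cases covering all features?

14

T2, T3 cover every feature at runtime 10 + 4 = 14.
Any cover uses at least 2 test cases; among all covering selections none totals below 14.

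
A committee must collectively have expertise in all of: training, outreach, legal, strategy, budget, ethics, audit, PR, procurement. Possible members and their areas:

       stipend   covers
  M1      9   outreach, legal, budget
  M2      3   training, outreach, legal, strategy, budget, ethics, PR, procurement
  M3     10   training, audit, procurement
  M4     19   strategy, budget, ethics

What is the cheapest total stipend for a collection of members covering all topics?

13

M2, M3 cover every topic at stipend 3 + 10 = 13.
Any cover uses at least 2 members; among all covering selections none totals below 13.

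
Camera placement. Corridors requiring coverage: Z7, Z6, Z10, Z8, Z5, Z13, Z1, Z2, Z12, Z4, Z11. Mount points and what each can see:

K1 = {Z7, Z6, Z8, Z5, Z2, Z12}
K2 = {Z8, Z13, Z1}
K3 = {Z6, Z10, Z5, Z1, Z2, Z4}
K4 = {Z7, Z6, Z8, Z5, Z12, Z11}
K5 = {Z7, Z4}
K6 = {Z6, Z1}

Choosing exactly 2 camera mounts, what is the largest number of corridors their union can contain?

Choosing K3, K4 covers {Z7, Z6, Z10, Z8, Z5, Z1, Z2, Z12, Z4, Z11} — 10 corridors.
No choice of 2 camera mounts does better; here Z13 is left uncovered.

10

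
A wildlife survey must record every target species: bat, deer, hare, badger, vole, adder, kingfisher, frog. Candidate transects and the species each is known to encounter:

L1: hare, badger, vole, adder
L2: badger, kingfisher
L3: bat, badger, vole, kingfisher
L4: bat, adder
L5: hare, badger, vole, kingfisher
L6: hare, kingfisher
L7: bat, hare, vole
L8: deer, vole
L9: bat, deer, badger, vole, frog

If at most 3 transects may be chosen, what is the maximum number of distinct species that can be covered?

Choosing L1, L2, L9 covers {bat, deer, hare, badger, vole, adder, kingfisher, frog} — 8 species.
That is all 8 species.

8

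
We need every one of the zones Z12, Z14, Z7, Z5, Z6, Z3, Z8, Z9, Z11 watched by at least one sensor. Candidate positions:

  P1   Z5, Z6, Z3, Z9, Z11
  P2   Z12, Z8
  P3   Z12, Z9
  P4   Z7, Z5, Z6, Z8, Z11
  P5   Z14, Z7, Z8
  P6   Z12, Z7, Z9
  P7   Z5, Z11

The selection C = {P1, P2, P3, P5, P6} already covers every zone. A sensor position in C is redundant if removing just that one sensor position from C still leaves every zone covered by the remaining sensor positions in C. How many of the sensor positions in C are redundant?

3

Drop P1: Z5, Z6, Z3, Z11 uncovered — not redundant.
Drop P2: the rest still cover every zone — redundant.
Drop P3: the rest still cover every zone — redundant.
Drop P5: Z14 uncovered — not redundant.
Drop P6: the rest still cover every zone — redundant.
3 redundant: P2, P3, P6.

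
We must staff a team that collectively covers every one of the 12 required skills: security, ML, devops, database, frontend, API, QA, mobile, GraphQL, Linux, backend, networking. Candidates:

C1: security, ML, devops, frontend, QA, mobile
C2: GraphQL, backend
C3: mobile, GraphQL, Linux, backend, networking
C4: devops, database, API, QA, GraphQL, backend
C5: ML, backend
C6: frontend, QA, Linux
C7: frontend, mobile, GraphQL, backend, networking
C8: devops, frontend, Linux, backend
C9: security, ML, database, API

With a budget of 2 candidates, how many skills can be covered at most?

Choosing C1, C3 covers {security, ML, devops, frontend, QA, mobile, GraphQL, Linux, backend, networking} — 10 skills.
No choice of 2 candidates does better; here database, API are left uncovered.

10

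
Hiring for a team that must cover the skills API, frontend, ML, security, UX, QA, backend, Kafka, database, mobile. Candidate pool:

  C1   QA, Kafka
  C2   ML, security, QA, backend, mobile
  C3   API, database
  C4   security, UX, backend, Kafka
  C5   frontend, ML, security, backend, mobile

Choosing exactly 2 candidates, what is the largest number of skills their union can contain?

7

Choosing C1, C5 covers {frontend, ML, security, QA, backend, Kafka, mobile} — 7 skills.
No choice of 2 candidates does better; here API, UX, database are left uncovered.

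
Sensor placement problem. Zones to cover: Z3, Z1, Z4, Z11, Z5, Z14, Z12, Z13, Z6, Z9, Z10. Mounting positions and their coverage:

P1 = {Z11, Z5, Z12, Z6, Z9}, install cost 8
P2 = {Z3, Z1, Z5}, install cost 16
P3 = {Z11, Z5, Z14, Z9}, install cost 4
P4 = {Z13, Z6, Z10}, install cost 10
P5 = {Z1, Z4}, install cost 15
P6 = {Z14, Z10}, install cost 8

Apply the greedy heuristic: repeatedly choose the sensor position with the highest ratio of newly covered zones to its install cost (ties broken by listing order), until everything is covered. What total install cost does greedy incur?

53

Pick 1: P3 adds 4 new (Z11, Z5, Z14, Z9) at install cost 4 (ratio 4/4).
Pick 2: P4 adds 3 new (Z13, Z6, Z10) at install cost 10 (ratio 3/10).
Pick 3: P5 adds 2 new (Z1, Z4) at install cost 15 (ratio 2/15).
Pick 4: P1 adds 1 new (Z12) at install cost 8 (ratio 1/8).
Pick 5: P2 adds 1 new (Z3) at install cost 16 (ratio 1/16).
Greedy total install cost: 4 + 10 + 15 + 8 + 16 = 53.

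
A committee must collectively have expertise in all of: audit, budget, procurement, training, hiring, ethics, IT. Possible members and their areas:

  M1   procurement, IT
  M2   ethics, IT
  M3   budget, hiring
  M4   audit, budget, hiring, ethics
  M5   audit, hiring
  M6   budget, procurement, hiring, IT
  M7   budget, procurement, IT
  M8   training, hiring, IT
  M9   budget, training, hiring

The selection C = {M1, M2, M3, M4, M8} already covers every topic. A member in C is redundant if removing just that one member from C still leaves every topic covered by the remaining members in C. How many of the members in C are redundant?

Drop M1: procurement uncovered — not redundant.
Drop M2: the rest still cover every topic — redundant.
Drop M3: the rest still cover every topic — redundant.
Drop M4: audit uncovered — not redundant.
Drop M8: training uncovered — not redundant.
2 redundant: M2, M3.

2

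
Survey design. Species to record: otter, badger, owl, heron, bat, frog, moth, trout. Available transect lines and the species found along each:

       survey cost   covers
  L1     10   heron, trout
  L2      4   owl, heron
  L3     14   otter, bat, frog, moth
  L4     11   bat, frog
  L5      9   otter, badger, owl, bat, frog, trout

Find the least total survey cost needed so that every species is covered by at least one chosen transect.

27

L2, L3, L5 cover every species at survey cost 4 + 14 + 9 = 27.
Any cover uses at least 3 transects; among all covering selections none totals below 27.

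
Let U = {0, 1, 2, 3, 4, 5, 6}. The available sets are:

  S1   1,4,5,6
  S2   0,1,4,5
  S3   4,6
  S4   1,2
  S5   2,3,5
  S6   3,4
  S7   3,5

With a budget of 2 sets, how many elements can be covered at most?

Choosing S1, S5 covers {1, 2, 3, 4, 5, 6} — 6 elements.
No choice of 2 sets does better; here 0 is left uncovered.

6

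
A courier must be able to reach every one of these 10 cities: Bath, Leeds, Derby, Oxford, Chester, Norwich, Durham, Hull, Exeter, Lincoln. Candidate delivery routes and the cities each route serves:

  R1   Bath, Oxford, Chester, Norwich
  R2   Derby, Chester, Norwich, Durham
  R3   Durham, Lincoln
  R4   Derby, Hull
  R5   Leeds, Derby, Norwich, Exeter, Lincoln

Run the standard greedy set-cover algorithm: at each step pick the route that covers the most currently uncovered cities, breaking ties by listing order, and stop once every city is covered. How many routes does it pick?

4

Pick 1: R5 covers 5 new cities (Leeds, Derby, Norwich, Exeter, Lincoln).
Pick 2: R1 covers 3 new cities (Bath, Oxford, Chester).
Pick 3: R2 covers 1 new cities (Durham).
Pick 4: R4 covers 1 new cities (Hull).
Greedy uses 4 routes.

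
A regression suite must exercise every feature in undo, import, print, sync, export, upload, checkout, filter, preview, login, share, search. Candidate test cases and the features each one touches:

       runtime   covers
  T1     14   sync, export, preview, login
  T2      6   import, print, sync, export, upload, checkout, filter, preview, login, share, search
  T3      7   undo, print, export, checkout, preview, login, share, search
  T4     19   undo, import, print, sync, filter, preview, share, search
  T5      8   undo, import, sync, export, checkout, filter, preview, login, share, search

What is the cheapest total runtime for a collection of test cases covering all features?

13

T2, T3 cover every feature at runtime 6 + 7 = 13.
Any cover uses at least 2 test cases; among all covering selections none totals below 13.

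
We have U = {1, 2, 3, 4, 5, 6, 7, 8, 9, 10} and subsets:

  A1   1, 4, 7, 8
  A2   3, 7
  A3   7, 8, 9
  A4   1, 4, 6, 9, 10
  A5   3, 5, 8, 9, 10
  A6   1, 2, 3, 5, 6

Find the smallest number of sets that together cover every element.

A1, A4, A6 together cover {1, 2, 3, 4, 5, 6, 7, 8, 9, 10} — every element.
No 2 of the 6 sets cover everything (all 15 pairs fall short), so 3 is minimum.
Greedy (largest uncovered first) would take A4, A5, A1, A6 — 4 sets — but 3 suffice.

3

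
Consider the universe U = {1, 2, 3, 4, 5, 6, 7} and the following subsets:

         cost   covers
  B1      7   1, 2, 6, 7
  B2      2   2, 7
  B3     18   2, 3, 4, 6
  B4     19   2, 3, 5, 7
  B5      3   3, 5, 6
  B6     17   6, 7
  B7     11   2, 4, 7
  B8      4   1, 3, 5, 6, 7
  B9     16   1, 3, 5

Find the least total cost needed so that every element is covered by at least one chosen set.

15

B7, B8 cover every element at cost 11 + 4 = 15.
Any cover uses at least 2 sets; among all covering selections none totals below 15.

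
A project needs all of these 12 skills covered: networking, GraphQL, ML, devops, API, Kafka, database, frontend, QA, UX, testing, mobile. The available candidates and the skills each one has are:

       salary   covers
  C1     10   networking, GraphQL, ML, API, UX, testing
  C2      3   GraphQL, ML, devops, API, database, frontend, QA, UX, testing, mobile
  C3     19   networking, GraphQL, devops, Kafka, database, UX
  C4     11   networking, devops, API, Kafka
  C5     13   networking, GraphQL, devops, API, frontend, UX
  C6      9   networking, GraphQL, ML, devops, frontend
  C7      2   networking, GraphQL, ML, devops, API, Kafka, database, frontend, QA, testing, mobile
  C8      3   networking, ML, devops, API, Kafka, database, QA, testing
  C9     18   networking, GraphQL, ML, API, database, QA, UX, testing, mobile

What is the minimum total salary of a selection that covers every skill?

5

C2, C7 cover every skill at salary 3 + 2 = 5.
Any cover uses at least 2 candidates; among all covering selections none totals below 5.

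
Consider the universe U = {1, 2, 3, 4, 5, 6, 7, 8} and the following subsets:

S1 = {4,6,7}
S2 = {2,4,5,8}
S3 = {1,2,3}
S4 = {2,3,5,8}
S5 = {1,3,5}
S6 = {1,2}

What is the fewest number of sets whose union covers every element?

S1, S2, S3 together cover {1, 2, 3, 4, 5, 6, 7, 8} — every element.
No 2 of the 6 sets cover everything (all 15 pairs fall short), so 3 is minimum.

3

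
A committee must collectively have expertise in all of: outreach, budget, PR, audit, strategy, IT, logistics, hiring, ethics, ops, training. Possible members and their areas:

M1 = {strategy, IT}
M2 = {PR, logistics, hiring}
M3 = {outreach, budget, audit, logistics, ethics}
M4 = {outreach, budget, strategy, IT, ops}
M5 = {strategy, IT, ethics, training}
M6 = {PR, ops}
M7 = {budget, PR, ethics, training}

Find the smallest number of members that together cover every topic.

M2, M3, M4, M5 together cover {outreach, budget, PR, audit, strategy, IT, logistics, hiring, ethics, ops, training} — every topic.
No 3 of the 7 members cover everything (all 35 triples fall short), so 4 is minimum.

4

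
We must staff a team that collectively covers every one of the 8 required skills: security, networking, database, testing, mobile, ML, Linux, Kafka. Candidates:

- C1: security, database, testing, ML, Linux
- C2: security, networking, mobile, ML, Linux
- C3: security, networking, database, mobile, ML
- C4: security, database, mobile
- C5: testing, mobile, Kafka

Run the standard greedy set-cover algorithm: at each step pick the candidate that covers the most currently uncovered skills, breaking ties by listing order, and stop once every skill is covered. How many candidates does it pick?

Pick 1: C1 covers 5 new skills (security, database, testing, ML, Linux).
Pick 2: C2 covers 2 new skills (networking, mobile).
Pick 3: C5 covers 1 new skills (Kafka).
Greedy uses 3 candidates.

3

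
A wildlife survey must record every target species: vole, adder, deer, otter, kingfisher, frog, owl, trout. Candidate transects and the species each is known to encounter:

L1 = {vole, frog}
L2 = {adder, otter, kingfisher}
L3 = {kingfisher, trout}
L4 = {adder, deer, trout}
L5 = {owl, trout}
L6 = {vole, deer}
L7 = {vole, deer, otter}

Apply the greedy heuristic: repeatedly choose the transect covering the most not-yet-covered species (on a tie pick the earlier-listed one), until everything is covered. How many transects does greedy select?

4

Pick 1: L2 covers 3 new species (adder, otter, kingfisher).
Pick 2: L1 covers 2 new species (vole, frog).
Pick 3: L4 covers 2 new species (deer, trout).
Pick 4: L5 covers 1 new species (owl).
Greedy uses 4 transects.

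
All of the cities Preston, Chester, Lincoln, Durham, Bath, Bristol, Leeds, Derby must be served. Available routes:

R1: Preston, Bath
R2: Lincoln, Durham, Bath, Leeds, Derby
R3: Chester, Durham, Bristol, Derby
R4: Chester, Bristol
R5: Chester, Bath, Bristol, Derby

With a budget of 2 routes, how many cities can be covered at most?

Choosing R2, R3 covers {Chester, Lincoln, Durham, Bath, Bristol, Leeds, Derby} — 7 cities.
No choice of 2 routes does better; here Preston is left uncovered.

7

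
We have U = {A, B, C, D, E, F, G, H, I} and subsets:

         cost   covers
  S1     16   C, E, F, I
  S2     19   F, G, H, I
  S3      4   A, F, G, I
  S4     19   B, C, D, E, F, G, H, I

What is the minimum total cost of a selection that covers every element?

23

S3, S4 cover every element at cost 4 + 19 = 23.
Any cover uses at least 2 sets; among all covering selections none totals below 23.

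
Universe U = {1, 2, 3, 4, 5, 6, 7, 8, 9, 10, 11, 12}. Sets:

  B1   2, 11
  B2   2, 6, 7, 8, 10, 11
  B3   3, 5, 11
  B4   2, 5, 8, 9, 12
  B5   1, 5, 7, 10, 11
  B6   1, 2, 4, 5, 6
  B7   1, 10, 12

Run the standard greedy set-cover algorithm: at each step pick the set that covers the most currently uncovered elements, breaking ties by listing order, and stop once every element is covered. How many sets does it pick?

4

Pick 1: B2 covers 6 new elements (2, 6, 7, 8, 10, 11).
Pick 2: B4 covers 3 new elements (5, 9, 12).
Pick 3: B6 covers 2 new elements (1, 4).
Pick 4: B3 covers 1 new elements (3).
Greedy uses 4 sets.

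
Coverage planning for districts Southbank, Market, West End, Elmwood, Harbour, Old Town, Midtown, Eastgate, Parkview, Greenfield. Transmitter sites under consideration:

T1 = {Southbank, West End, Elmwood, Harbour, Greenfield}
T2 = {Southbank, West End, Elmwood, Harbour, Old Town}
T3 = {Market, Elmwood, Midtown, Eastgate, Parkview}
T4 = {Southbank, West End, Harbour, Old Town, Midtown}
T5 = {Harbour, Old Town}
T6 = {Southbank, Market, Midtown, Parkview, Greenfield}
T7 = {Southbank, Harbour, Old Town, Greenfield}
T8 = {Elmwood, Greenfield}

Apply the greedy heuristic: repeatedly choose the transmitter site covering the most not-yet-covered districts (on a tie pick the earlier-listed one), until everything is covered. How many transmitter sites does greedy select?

Pick 1: T1 covers 5 new districts (Southbank, West End, Elmwood, Harbour, Greenfield).
Pick 2: T3 covers 4 new districts (Market, Midtown, Eastgate, Parkview).
Pick 3: T2 covers 1 new districts (Old Town).
Greedy uses 3 transmitter sites.

3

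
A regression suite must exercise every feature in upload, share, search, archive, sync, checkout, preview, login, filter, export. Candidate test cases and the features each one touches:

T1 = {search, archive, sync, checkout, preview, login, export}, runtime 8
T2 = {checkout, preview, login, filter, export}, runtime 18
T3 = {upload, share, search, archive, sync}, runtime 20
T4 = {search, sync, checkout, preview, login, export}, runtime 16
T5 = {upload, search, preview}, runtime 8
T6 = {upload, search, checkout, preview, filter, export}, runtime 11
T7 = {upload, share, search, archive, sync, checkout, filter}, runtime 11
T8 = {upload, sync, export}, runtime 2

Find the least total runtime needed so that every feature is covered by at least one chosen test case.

T1, T7 cover every feature at runtime 8 + 11 = 19.
Any cover uses at least 2 test cases; among all covering selections none totals below 19.
Greedy by coverage-per-runtime would pick T8, T1, T7 for 21 — worse than the optimum 19.

19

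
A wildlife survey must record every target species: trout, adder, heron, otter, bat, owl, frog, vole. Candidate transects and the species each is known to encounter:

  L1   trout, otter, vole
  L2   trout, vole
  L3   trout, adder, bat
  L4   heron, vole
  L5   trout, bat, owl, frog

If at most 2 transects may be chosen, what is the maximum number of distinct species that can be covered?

6

Choosing L1, L5 covers {trout, otter, bat, owl, frog, vole} — 6 species.
No choice of 2 transects does better; here adder, heron are left uncovered.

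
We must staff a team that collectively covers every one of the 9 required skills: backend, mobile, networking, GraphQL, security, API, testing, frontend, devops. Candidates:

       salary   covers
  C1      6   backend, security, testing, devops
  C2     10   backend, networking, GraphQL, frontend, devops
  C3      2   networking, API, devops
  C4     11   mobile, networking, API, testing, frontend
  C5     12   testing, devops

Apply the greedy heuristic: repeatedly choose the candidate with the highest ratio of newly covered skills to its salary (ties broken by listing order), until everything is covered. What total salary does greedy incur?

29

Pick 1: C3 adds 3 new (networking, API, devops) at salary 2 (ratio 3/2).
Pick 2: C1 adds 3 new (backend, security, testing) at salary 6 (ratio 3/6).
Pick 3: C2 adds 2 new (GraphQL, frontend) at salary 10 (ratio 2/10).
Pick 4: C4 adds 1 new (mobile) at salary 11 (ratio 1/11).
Greedy total salary: 2 + 6 + 10 + 11 = 29. (The true optimum is 27, so greedy overshoots here.)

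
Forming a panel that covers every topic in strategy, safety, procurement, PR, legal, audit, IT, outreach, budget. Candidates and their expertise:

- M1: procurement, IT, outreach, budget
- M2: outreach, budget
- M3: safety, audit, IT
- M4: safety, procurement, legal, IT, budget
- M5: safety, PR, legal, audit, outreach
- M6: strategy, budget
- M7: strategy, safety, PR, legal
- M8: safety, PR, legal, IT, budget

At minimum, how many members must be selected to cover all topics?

M1, M3, M7 together cover {strategy, safety, procurement, PR, legal, audit, IT, outreach, budget} — every topic.
No 2 of the 8 members cover everything (all 28 pairs fall short), so 3 is minimum.

3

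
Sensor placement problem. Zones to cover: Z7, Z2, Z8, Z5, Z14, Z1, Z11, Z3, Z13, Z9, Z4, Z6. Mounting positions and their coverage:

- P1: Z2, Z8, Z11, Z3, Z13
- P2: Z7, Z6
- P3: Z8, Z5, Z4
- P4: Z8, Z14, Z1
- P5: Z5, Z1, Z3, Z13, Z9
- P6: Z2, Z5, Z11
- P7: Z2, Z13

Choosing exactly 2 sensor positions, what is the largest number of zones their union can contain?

Choosing P1, P5 covers {Z2, Z8, Z5, Z1, Z11, Z3, Z13, Z9} — 8 zones.
No choice of 2 sensor positions does better; here Z7, Z14, Z4, Z6 are left uncovered.

8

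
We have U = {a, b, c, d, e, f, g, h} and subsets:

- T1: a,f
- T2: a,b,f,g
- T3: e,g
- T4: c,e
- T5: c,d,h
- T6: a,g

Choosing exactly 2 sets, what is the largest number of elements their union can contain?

7

Choosing T2, T5 covers {a, b, c, d, f, g, h} — 7 elements.
No choice of 2 sets does better; here e is left uncovered.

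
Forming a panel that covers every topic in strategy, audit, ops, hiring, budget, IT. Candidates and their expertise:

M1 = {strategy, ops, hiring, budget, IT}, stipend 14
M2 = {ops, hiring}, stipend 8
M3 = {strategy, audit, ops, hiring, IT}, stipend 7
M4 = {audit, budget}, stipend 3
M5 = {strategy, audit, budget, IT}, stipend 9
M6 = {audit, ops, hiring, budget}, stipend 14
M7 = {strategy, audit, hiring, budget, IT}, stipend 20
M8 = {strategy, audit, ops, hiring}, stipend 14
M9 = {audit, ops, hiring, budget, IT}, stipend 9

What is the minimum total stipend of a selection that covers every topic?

M3, M4 cover every topic at stipend 7 + 3 = 10.
Any cover uses at least 2 members; among all covering selections none totals below 10.

10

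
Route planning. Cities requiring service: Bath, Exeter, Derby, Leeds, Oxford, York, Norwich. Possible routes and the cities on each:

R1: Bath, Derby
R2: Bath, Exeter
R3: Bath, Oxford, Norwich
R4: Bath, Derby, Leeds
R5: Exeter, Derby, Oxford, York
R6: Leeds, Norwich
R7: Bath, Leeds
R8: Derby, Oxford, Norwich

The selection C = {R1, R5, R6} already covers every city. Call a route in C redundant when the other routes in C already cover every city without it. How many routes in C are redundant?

0

Drop R1: Bath uncovered — not redundant.
Drop R5: Exeter, Oxford, York uncovered — not redundant.
Drop R6: Leeds, Norwich uncovered — not redundant.
None of the routes in C is redundant.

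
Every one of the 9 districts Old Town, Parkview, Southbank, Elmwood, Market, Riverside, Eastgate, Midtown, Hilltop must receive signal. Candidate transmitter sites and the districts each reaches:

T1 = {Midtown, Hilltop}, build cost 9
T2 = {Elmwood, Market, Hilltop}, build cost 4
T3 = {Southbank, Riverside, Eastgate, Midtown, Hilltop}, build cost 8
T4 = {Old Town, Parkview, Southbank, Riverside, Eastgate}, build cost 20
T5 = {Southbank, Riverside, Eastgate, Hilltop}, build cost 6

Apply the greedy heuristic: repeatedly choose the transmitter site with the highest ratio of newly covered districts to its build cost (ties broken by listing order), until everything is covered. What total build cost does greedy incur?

32

Pick 1: T2 adds 3 new (Elmwood, Market, Hilltop) at build cost 4 (ratio 3/4).
Pick 2: T3 adds 4 new (Southbank, Riverside, Eastgate, Midtown) at build cost 8 (ratio 4/8).
Pick 3: T4 adds 2 new (Old Town, Parkview) at build cost 20 (ratio 2/20).
Greedy total build cost: 4 + 8 + 20 = 32.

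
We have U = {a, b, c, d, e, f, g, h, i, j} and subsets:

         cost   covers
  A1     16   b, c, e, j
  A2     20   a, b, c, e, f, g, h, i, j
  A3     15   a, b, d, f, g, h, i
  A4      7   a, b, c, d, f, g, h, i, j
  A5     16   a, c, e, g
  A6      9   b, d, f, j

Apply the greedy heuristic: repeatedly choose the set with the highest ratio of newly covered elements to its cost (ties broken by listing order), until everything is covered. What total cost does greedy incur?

Pick 1: A4 adds 9 new (a, b, c, d, f, g, h, i, j) at cost 7 (ratio 9/7).
Pick 2: A1 adds 1 new (e) at cost 16 (ratio 1/16).
Greedy total cost: 7 + 16 = 23.

23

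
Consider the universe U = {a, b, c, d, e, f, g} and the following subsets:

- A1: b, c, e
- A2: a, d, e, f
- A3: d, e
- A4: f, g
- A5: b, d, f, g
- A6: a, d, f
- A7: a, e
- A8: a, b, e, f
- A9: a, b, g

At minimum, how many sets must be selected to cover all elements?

3

A1, A2, A4 together cover {a, b, c, d, e, f, g} — every element.
No 2 of the 9 sets cover everything (all 36 pairs fall short), so 3 is minimum.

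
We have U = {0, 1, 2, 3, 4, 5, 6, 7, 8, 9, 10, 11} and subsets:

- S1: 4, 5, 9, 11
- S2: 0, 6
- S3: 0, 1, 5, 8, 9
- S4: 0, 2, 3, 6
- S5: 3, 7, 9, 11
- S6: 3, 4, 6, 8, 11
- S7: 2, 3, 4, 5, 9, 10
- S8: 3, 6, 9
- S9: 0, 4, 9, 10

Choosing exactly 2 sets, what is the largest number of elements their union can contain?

9

Choosing S3, S6 covers {0, 1, 3, 4, 5, 6, 8, 9, 11} — 9 elements.
No choice of 2 sets does better; here 2, 7, 10 are left uncovered.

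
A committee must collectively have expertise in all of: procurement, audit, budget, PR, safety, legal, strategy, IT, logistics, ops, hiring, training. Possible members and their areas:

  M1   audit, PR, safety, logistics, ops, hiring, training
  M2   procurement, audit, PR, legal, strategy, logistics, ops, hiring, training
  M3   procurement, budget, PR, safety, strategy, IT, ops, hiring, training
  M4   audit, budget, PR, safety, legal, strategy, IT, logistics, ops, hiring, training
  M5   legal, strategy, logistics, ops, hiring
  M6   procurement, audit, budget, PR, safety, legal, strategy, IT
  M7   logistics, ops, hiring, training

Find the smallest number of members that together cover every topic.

2

M1, M6 together cover {procurement, audit, budget, PR, safety, legal, strategy, IT, logistics, ops, hiring, training} — every topic.
No single member contains all 12 topics, so 2 is optimal.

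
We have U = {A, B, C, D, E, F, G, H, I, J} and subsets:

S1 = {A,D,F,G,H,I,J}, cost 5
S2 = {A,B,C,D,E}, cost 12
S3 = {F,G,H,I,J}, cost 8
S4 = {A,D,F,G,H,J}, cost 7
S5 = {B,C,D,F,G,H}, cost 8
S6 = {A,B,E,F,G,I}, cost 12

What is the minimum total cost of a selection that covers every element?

17

S1, S2 cover every element at cost 5 + 12 = 17.
Any cover uses at least 2 sets; among all covering selections none totals below 17.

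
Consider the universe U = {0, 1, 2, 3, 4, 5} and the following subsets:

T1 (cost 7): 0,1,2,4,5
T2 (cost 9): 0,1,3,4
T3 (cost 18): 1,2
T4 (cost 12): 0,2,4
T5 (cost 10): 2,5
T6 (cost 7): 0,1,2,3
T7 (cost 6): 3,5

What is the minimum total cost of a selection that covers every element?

T1, T7 cover every element at cost 7 + 6 = 13.
Any cover uses at least 2 sets; among all covering selections none totals below 13.

13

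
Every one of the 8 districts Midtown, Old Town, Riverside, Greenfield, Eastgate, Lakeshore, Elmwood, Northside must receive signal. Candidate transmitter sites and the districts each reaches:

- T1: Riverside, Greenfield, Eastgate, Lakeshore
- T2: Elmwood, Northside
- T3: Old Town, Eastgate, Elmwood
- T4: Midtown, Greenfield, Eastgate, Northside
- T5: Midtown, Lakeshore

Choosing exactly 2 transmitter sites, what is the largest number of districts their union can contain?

Choosing T1, T2 covers {Riverside, Greenfield, Eastgate, Lakeshore, Elmwood, Northside} — 6 districts.
No choice of 2 transmitter sites does better; here Midtown, Old Town are left uncovered.

6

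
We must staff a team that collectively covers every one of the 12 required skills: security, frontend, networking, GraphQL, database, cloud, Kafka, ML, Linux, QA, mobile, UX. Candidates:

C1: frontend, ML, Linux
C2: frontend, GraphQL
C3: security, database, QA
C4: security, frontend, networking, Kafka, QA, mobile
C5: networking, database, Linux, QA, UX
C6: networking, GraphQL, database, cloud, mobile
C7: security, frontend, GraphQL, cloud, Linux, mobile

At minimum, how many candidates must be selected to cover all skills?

C1, C4, C5, C6 together cover {security, frontend, networking, GraphQL, database, cloud, Kafka, ML, Linux, QA, mobile, UX} — every skill.
No 3 of the 7 candidates cover everything (all 35 triples fall short), so 4 is minimum.

4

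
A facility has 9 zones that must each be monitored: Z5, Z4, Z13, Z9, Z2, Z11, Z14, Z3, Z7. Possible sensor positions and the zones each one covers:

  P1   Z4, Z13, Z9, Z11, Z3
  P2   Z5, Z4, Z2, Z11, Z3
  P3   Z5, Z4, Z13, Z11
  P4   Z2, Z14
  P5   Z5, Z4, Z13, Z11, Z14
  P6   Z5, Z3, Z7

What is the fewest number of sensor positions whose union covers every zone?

3

P1, P4, P6 together cover {Z5, Z4, Z13, Z9, Z2, Z11, Z14, Z3, Z7} — every zone.
No 2 of the 6 sensor positions cover everything (all 15 pairs fall short), so 3 is minimum.
Greedy (largest uncovered first) would take P1, P2, P4, P6 — 4 sensor positions — but 3 suffice.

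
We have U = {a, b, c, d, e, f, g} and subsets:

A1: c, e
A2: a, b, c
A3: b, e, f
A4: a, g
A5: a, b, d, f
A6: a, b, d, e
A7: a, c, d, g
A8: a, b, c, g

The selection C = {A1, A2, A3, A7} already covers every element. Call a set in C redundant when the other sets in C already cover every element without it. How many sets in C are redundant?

2

Drop A1: the rest still cover every element — redundant.
Drop A2: the rest still cover every element — redundant.
Drop A3: f uncovered — not redundant.
Drop A7: d, g uncovered — not redundant.
2 redundant: A1, A2.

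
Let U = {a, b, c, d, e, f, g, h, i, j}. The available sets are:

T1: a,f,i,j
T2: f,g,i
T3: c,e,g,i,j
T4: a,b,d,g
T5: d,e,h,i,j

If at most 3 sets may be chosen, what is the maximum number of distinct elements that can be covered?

Choosing T1, T3, T4 covers {a, b, c, d, e, f, g, i, j} — 9 elements.
No choice of 3 sets does better; here h is left uncovered.

9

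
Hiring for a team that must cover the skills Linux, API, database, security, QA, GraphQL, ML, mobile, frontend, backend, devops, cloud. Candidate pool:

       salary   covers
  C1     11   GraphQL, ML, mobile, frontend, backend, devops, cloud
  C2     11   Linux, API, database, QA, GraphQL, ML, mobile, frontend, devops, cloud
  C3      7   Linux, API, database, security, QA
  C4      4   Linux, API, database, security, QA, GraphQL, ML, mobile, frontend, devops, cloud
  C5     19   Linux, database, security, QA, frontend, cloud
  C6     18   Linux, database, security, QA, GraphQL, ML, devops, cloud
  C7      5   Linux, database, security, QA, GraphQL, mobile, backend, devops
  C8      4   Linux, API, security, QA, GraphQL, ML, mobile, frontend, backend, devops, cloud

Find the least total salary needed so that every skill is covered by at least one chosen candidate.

8

C4, C8 cover every skill at salary 4 + 4 = 8.
Any cover uses at least 2 candidates; among all covering selections none totals below 8.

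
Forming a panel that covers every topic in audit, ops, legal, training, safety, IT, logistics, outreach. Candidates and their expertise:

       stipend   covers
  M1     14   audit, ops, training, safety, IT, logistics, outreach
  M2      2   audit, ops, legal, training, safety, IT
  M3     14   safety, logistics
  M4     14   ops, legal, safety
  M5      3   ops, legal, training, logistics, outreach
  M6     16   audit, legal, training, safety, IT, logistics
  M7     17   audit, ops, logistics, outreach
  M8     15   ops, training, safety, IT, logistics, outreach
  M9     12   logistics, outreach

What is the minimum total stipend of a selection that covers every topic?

5

M2, M5 cover every topic at stipend 2 + 3 = 5.
Any cover uses at least 2 members; among all covering selections none totals below 5.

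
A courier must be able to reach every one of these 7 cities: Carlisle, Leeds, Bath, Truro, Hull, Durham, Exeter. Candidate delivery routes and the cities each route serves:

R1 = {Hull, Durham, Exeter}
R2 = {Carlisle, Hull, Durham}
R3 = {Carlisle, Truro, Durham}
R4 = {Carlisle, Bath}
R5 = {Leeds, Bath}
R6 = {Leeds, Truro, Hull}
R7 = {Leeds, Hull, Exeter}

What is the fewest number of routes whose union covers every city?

3

R1, R3, R5 together cover {Carlisle, Leeds, Bath, Truro, Hull, Durham, Exeter} — every city.
No 2 of the 7 routes cover everything (all 21 pairs fall short), so 3 is minimum.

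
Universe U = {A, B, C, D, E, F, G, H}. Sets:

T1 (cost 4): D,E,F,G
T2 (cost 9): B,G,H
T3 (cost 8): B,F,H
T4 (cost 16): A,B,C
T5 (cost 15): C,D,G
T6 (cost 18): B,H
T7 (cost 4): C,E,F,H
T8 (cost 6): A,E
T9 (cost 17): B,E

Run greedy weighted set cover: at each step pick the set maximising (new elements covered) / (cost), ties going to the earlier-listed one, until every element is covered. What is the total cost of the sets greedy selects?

Pick 1: T1 adds 4 new (D, E, F, G) at cost 4 (ratio 4/4).
Pick 2: T7 adds 2 new (C, H) at cost 4 (ratio 2/4).
Pick 3: T8 adds 1 new (A) at cost 6 (ratio 1/6).
Pick 4: T3 adds 1 new (B) at cost 8 (ratio 1/8).
Greedy total cost: 4 + 4 + 6 + 8 = 22.

22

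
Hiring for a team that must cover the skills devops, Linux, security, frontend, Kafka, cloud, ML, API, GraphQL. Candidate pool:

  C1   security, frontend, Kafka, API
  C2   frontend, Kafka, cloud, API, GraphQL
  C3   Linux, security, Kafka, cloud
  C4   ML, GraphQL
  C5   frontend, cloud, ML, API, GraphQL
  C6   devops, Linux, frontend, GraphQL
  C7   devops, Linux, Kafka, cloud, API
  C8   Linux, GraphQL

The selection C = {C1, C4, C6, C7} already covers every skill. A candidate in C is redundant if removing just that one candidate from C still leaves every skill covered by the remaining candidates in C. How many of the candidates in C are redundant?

1

Drop C1: security uncovered — not redundant.
Drop C4: ML uncovered — not redundant.
Drop C6: the rest still cover every skill — redundant.
Drop C7: cloud uncovered — not redundant.
1 redundant: C6.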